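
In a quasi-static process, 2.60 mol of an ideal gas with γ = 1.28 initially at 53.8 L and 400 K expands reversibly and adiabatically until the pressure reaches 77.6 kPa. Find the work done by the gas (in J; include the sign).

4550 J

P₁ = nRT₁/V₁ = 2.60×8.314×400/53.8 = 161 kPa.
Adiabatic: T₂/T₁ = (P₂/P₁)^((γ−1)/γ) ⇒ T₂ = 400×(0.483)^0.219 = 341 K; V₂ = 95.0 L.
ΔU = nCvΔT = 2.60×29.7×(341−400) = -4550 J.
Q = 0 for an adiabatic process, so W = −ΔU = 4550 J.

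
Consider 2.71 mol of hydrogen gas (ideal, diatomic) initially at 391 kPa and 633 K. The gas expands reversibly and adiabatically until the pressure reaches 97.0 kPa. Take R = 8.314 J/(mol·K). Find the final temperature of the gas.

425 K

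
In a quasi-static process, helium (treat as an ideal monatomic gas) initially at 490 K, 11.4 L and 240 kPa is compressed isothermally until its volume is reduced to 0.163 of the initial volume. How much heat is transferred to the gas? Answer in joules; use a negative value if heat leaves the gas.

-4960 J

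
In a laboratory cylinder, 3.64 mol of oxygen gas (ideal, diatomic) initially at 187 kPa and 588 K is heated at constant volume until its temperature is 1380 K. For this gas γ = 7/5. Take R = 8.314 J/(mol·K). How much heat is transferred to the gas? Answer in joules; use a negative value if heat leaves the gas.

V₁ = nRT₁/P₁ = 3.64×8.314×588/187 = 95.2 L.
Isochoric: V stays 95.2 L; P/T = const ⇒ T₂ = 1380 K, P₂ = 439 kPa.
W = 0 (no volume change).
ΔU = nCvΔT = 3.64×20.8×(1380−588) = 59900 J.
Q = ΔU = 59900 J.

59900 J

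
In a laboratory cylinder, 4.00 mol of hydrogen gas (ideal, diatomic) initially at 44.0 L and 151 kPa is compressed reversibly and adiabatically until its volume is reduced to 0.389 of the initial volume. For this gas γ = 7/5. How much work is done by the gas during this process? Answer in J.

T₁ = P₁V₁/(nR) = 151×44.0/(4.00×8.314) = 200 K.
Adiabatic: TV^(γ−1) = const ⇒ T₂ = 200×(2.57)^0.400 = 291 K; PV^γ = const ⇒ P₂ = 566 kPa.
ΔU = nCvΔT = 4.00×20.8×(291−200) = 7620 J.
Q = 0 for an adiabatic process, so W = −ΔU = -7620 J.

-7620 J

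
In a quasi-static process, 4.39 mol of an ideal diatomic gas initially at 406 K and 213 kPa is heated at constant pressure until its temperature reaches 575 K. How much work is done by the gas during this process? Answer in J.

6170 J

V₁ = nRT₁/P₁ = 4.39×8.314×406/213 = 69.6 L.
Isobaric: P stays 213 kPa; V/T = const ⇒ T₂ = 575 K, V₂ = 98.5 L.
W = PΔV = 213×(98.5−69.6) kPa·L = 6170 J.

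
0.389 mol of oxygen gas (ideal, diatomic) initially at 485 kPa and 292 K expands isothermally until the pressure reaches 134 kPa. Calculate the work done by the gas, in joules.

V₁ = nRT₁/P₁ = 0.389×8.314×292/485 = 1.95 L.
Isothermal: T stays 292 K; PV = const ⇒ V₂ = 7.05 L, P₂ = 134 kPa.
W = nRT ln(V₂/V₁) = 0.389×8.314×292×ln(3.62) = 1210 J.

1210 J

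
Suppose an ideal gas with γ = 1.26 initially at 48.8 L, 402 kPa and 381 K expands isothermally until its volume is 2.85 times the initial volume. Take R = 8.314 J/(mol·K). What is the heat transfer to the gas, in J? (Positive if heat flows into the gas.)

20500 J

n = P₁V₁/(RT₁) = 402×48.8/(8.314×381) = 6.19 mol.
Isothermal: T stays 381 K; PV = const ⇒ V₂ = 139 L, P₂ = 141 kPa.
ΔU = 0 (ideal gas, T constant).
W = nRT ln(V₂/V₁) = 6.19×8.314×381×ln(2.85) = 20500 J.
Q = ΔU + W = 20500 J.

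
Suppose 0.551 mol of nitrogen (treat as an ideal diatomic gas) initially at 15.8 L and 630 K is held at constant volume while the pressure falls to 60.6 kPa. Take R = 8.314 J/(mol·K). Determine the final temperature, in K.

209 K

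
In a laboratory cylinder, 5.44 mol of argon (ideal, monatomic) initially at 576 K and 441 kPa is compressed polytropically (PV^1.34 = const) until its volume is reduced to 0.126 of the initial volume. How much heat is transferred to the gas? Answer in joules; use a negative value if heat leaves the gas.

-38400 J

V₁ = nRT₁/P₁ = 5.44×8.314×576/441 = 59.1 L.
Polytropic n=1.34: T₂ = T₁(V₁/V₂)^(n−1) = 576×(7.94)^0.34 = 1160 K; P₂ = P₁(V₁/V₂)^n = 7080 kPa.
W = (P₁V₁−P₂V₂)/(n−1) = (441×59.1−7080×7.44)/0.34 = -78300 J.
ΔU = nCvΔT = 5.44×12.5×(1160−576) = 40000 J.
Q = ΔU + W = -38400 J.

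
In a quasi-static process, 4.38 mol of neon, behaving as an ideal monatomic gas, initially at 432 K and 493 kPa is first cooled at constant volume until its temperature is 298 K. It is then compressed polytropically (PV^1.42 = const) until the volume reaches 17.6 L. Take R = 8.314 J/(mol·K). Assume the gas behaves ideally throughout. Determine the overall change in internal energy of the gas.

V₁ = nRT₁/P₁ = 4.38×8.314×432/493 = 31.9 L.
Step 1 — Isochoric: V stays 31.9 L; P/T = const ⇒ T₂ = 298 K, P₂ = 340 kPa.
W = 0 (no volume change).
ΔU = nCvΔT = 4.38×12.5×(298−432) = -7320 J.
Q = ΔU = -7320 J.
State after step 1: P = 340 kPa, V = 31.9 L, T = 298 K.
Step 2 — Polytropic n=1.42: T₂ = T₁(V₁/V₂)^(n−1) = 298×(1.81)^0.42 = 383 K; P₂ = P₁(V₁/V₂)^n = 792 kPa.
W = (P₁V₁−P₂V₂)/(n−1) = (340×31.9−792×17.6)/0.42 = -7340 J.
ΔU = nCvΔT = 4.38×12.5×(383−298) = 4620 J.
Q = ΔU + W = -2710 J.
Net over both steps: W = -7340 J, Q = -10000 J, ΔU = -2700 J.

-2700 J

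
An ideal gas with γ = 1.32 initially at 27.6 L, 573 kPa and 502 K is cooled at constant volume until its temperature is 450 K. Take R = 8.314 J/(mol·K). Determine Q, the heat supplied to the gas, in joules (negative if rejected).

n = P₁V₁/(RT₁) = 573×27.6/(8.314×502) = 3.79 mol.
Isochoric: V stays 27.6 L; P/T = const ⇒ T₂ = 450 K, P₂ = 514 kPa.
W = 0 (no volume change).
ΔU = nCvΔT = 3.79×26.0×(450−502) = -5120 J.
Q = ΔU = -5120 J.

-5120 J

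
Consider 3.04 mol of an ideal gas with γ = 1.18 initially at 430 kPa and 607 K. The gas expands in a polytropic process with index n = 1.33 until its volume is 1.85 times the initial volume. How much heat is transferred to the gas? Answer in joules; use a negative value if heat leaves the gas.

V₁ = nRT₁/P₁ = 3.04×8.314×607/430 = 35.7 L.
Polytropic n=1.33: T₂ = T₁(V₁/V₂)^(n−1) = 607×(0.541)^0.33 = 495 K; P₂ = P₁(V₁/V₂)^n = 190 kPa.
W = (P₁V₁−P₂V₂)/(n−1) = (430×35.7−190×66.0)/0.33 = 8540 J.
ΔU = nCvΔT = 3.04×46.2×(495−607) = -15700 J.
Q = ΔU + W = -7120 J.

-7120 J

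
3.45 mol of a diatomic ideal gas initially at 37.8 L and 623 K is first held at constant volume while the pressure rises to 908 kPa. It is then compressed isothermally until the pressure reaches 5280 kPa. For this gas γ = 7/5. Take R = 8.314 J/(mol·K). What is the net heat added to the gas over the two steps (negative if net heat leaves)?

-19300 J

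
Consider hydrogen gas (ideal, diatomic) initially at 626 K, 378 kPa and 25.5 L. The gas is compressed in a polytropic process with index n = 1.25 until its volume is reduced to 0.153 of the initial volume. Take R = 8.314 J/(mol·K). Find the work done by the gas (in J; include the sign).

n = P₁V₁/(RT₁) = 378×25.5/(8.314×626) = 1.85 mol.
Polytropic n=1.25: T₂ = T₁(V₁/V₂)^(n−1) = 626×(6.54)^0.25 = 1000 K; P₂ = P₁(V₁/V₂)^n = 3950 kPa.
W = (P₁V₁−P₂V₂)/(n−1) = (378×25.5−3950×3.90)/0.25 = -23100 J.

-23100 J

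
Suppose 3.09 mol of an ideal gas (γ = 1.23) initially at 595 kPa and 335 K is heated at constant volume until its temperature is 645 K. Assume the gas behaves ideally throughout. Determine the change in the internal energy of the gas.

34600 J

V₁ = nRT₁/P₁ = 3.09×8.314×335/595 = 14.5 L.
Isochoric: V stays 14.5 L; P/T = const ⇒ T₂ = 645 K, P₂ = 1150 kPa.
For an ideal gas ΔU = nCvΔT with Cv = R/(γ−1) = 36.1 J/(mol·K).
ΔU = 3.09×36.1×(645−335) = 34600 J.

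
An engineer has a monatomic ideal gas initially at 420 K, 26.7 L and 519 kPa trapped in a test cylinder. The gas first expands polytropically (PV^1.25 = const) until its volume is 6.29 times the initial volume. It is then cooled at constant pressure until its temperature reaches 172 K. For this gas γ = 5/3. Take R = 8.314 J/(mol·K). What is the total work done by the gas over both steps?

n = P₁V₁/(RT₁) = 519×26.7/(8.314×420) = 3.97 mol.
Step 1 — Polytropic n=1.25: T₂ = T₁(V₁/V₂)^(n−1) = 420×(0.159)^0.25 = 265 K; P₂ = P₁(V₁/V₂)^n = 52.1 kPa.
W = (P₁V₁−P₂V₂)/(n−1) = (519×26.7−52.1×168)/0.25 = 20400 J.
ΔU = nCvΔT = 3.97×12.5×(265−420) = -7660 J.
Q = ΔU + W = 12800 J.
State after step 1: P = 52.1 kPa, V = 168 L, T = 265 K.
Step 2 — Isobaric: P stays 52.1 kPa; V/T = const ⇒ T₂ = 172 K, V₂ = 109 L.
W = PΔV = 52.1×(109−168) kPa·L = -3080 J.
ΔU = nCvΔT = 3.97×12.5×(172−265) = -4610 J.
Q = ΔU + W = nCpΔT = -7690 J.
Net over both steps: W = 17400 J, Q = 5080 J, ΔU = -12300 J.

17400 J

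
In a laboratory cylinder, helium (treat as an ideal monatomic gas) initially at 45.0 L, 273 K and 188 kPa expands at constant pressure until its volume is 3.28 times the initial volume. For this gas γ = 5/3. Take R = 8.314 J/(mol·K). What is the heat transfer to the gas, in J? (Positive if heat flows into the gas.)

48200 J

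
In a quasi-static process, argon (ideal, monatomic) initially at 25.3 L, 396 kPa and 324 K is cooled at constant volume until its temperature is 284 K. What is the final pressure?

347 kPa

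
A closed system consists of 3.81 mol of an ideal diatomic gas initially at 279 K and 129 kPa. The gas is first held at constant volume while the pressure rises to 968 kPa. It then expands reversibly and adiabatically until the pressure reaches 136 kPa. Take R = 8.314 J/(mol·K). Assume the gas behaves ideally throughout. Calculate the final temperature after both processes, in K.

V₁ = nRT₁/P₁ = 3.81×8.314×279/129 = 68.5 L.
Step 1 — Isochoric: V stays 68.5 L; P/T = const ⇒ T₂ = 2090 K, P₂ = 968 kPa.
W = 0 (no volume change).
ΔU = nCvΔT = 3.81×20.8×(2090−279) = 144000 J.
Q = ΔU = 144000 J.
State after step 1: P = 968 kPa, V = 68.5 L, T = 2090 K.
Step 2 — Adiabatic: T₂/T₁ = (P₂/P₁)^((γ−1)/γ) ⇒ T₂ = 2090×(0.140)^0.286 = 1190 K; V₂ = 278 L.
ΔU = nCvΔT = 3.81×20.8×(1190−2090) = -71200 J.
Q = 0 for an adiabatic process, so W = −ΔU = 71200 J.
Net over both steps: W = 71200 J, Q = 144000 J, ΔU = 72500 J.

1190 K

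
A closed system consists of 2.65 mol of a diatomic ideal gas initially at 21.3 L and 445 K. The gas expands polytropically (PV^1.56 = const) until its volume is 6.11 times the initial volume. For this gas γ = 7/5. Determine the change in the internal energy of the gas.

P₁ = nRT₁/V₁ = 2.65×8.314×445/21.3 = 460 kPa.
Polytropic n=1.56: T₂ = T₁(V₁/V₂)^(n−1) = 445×(0.164)^0.56 = 162 K; P₂ = P₁(V₁/V₂)^n = 27.3 kPa.
For an ideal gas ΔU = nCvΔT with Cv = (5/2)R = 20.8 J/(mol·K).
ΔU = 2.65×20.8×(162−445) = -15600 J.

-15600 J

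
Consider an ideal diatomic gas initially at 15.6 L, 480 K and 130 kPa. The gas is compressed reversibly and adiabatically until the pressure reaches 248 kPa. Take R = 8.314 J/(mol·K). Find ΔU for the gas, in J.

1030 J

n = P₁V₁/(RT₁) = 130×15.6/(8.314×480) = 0.508 mol.
Adiabatic: T₂/T₁ = (P₂/P₁)^((γ−1)/γ) ⇒ T₂ = 480×(1.91)^0.286 = 577 K; V₂ = 9.83 L.
For an ideal gas ΔU = nCvΔT with Cv = (5/2)R = 20.8 J/(mol·K).
ΔU = 0.508×20.8×(577−480) = 1030 J.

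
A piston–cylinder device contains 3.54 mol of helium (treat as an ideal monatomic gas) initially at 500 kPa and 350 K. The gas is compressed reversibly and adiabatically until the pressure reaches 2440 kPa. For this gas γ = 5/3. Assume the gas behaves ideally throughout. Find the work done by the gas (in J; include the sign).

V₁ = nRT₁/P₁ = 3.54×8.314×350/500 = 20.6 L.
Adiabatic: T₂/T₁ = (P₂/P₁)^((γ−1)/γ) ⇒ T₂ = 350×(4.88)^0.400 = 660 K; V₂ = 7.96 L.
ΔU = nCvΔT = 3.54×12.5×(660−350) = 13700 J.
Q = 0 for an adiabatic process, so W = −ΔU = -13700 J.

-13700 J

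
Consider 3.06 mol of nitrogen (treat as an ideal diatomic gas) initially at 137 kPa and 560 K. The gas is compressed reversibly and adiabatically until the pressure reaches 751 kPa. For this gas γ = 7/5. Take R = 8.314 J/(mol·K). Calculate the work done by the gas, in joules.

-22300 J

V₁ = nRT₁/P₁ = 3.06×8.314×560/137 = 104 L.
Adiabatic: T₂/T₁ = (P₂/P₁)^((γ−1)/γ) ⇒ T₂ = 560×(5.48)^0.286 = 911 K; V₂ = 30.8 L.
ΔU = nCvΔT = 3.06×20.8×(911−560) = 22300 J.
Q = 0 for an adiabatic process, so W = −ΔU = -22300 J.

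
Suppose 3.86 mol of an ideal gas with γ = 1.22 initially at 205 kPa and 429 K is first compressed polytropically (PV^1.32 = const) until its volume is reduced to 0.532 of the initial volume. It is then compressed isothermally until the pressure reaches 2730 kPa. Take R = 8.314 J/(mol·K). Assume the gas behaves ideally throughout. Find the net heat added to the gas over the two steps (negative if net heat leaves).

V₁ = nRT₁/P₁ = 3.86×8.314×429/205 = 67.2 L.
Step 1 — Polytropic n=1.32: T₂ = T₁(V₁/V₂)^(n−1) = 429×(1.88)^0.32 = 525 K; P₂ = P₁(V₁/V₂)^n = 472 kPa.
W = (P₁V₁−P₂V₂)/(n−1) = (205×67.2−472×35.7)/0.32 = -9630 J.
ΔU = nCvΔT = 3.86×37.8×(525−429) = 14000 J.
Q = ΔU + W = 4380 J.
State after step 1: P = 472 kPa, V = 35.7 L, T = 525 K.
Step 2 — Isothermal: T stays 525 K; PV = const ⇒ V₂ = 6.17 L, P₂ = 2730 kPa.
ΔU = 0 (ideal gas, T constant).
W = nRT ln(V₂/V₁) = 3.86×8.314×525×ln(0.173) = -29600 J.
Q = ΔU + W = -29600 J.
Net over both steps: W = -39200 J, Q = -25200 J, ΔU = 14000 J.

-25200 J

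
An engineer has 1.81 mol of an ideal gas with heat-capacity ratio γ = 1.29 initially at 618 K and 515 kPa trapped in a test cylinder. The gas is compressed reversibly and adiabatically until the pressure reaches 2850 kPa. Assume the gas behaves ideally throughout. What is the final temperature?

908 K

V₁ = nRT₁/P₁ = 1.81×8.314×618/515 = 18.1 L.
Adiabatic: T₂/T₁ = (P₂/P₁)^((γ−1)/γ) ⇒ T₂ = 618×(5.53)^0.225 = 908 K; V₂ = 4.79 L.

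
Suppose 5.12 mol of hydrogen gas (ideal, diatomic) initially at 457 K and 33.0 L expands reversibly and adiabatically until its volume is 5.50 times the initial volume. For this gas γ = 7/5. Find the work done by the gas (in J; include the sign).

P₁ = nRT₁/V₁ = 5.12×8.314×457/33.0 = 589 kPa.
Adiabatic: TV^(γ−1) = const ⇒ T₂ = 457×(0.182)^0.400 = 231 K; PV^γ = const ⇒ P₂ = 54.2 kPa.
ΔU = nCvΔT = 5.12×20.8×(231−457) = -24000 J.
Q = 0 for an adiabatic process, so W = −ΔU = 24000 J.

24000 J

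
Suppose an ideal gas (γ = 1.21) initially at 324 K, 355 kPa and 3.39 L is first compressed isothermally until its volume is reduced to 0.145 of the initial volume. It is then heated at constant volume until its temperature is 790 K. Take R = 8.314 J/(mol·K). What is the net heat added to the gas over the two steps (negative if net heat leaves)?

5920 J

n = P₁V₁/(RT₁) = 355×3.39/(8.314×324) = 0.447 mol.
Step 1 — Isothermal: T stays 324 K; PV = const ⇒ V₂ = 0.492 L, P₂ = 2450 kPa.
ΔU = 0 (ideal gas, T constant).
W = nRT ln(V₂/V₁) = 0.447×8.314×324×ln(0.145) = -2320 J.
Q = ΔU + W = -2320 J.
State after step 1: P = 2450 kPa, V = 0.492 L, T = 324 K.
Step 2 — Isochoric: V stays 0.492 L; P/T = const ⇒ T₂ = 790 K, P₂ = 5970 kPa.
W = 0 (no volume change).
ΔU = nCvΔT = 0.447×39.6×(790−324) = 8240 J.
Q = ΔU = 8240 J.
Net over both steps: W = -2320 J, Q = 5920 J, ΔU = 8240 J.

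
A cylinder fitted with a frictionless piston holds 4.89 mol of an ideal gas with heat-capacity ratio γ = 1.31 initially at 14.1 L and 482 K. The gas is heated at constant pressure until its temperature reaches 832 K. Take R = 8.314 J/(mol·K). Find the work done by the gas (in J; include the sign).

14200 J

P₁ = nRT₁/V₁ = 4.89×8.314×482/14.1 = 1390 kPa.
Isobaric: P stays 1390 kPa; V/T = const ⇒ T₂ = 832 K, V₂ = 24.3 L.
W = PΔV = 1390×(24.3−14.1) kPa·L = 14200 J.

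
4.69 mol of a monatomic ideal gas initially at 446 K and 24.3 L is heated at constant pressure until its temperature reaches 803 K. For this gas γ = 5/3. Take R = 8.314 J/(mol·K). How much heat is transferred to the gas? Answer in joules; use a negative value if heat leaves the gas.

P₁ = nRT₁/V₁ = 4.69×8.314×446/24.3 = 716 kPa.
Isobaric: P stays 716 kPa; V/T = const ⇒ T₂ = 803 K, V₂ = 43.8 L.
W = PΔV = 716×(43.8−24.3) kPa·L = 13900 J.
ΔU = nCvΔT = 4.69×12.5×(803−446) = 20900 J.
Q = ΔU + W = nCpΔT = 34800 J.

34800 J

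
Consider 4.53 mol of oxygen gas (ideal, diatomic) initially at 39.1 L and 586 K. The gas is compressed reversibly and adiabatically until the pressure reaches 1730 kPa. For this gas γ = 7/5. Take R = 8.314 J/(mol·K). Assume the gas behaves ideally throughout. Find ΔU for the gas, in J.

P₁ = nRT₁/V₁ = 4.53×8.314×586/39.1 = 564 kPa.
Adiabatic: T₂/T₁ = (P₂/P₁)^((γ−1)/γ) ⇒ T₂ = 586×(3.06)^0.286 = 807 K; V₂ = 17.6 L.
For an ideal gas ΔU = nCvΔT with Cv = (5/2)R = 20.8 J/(mol·K).
ΔU = 4.53×20.8×(807−586) = 20800 J.

20800 J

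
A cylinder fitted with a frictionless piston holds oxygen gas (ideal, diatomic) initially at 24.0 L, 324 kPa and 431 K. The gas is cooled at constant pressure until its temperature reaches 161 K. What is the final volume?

8.97 L

Isobaric: P stays 324 kPa; V/T = const ⇒ T₂ = 161 K, V₂ = 8.97 L.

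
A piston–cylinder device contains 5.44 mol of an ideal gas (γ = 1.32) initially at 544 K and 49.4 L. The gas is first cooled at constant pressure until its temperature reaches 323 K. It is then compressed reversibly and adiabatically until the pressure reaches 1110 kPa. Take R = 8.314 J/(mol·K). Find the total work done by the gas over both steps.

-19800 J

P₁ = nRT₁/V₁ = 5.44×8.314×544/49.4 = 498 kPa.
Step 1 — Isobaric: P stays 498 kPa; V/T = const ⇒ T₂ = 323 K, V₂ = 29.3 L.
W = PΔV = 498×(29.3−49.4) kPa·L = -10000 J.
ΔU = nCvΔT = 5.44×26.0×(323−544) = -31200 J.
Q = ΔU + W = nCpΔT = -41200 J.
State after step 1: P = 498 kPa, V = 29.3 L, T = 323 K.
Step 2 — Adiabatic: T₂/T₁ = (P₂/P₁)^((γ−1)/γ) ⇒ T₂ = 323×(2.23)^0.242 = 392 K; V₂ = 16.0 L.
ΔU = nCvΔT = 5.44×26.0×(392−323) = 9790 J.
Q = 0 for an adiabatic process, so W = −ΔU = -9790 J.
Net over both steps: W = -19800 J, Q = -41200 J, ΔU = -21400 J.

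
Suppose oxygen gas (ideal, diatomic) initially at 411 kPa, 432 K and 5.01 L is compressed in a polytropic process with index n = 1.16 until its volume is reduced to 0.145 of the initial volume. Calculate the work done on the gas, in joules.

n = P₁V₁/(RT₁) = 411×5.01/(8.314×432) = 0.573 mol.
Polytropic n=1.16: T₂ = T₁(V₁/V₂)^(n−1) = 432×(6.90)^0.16 = 588 K; P₂ = P₁(V₁/V₂)^n = 3860 kPa.
W = (P₁V₁−P₂V₂)/(n−1) = (411×5.01−3860×0.726)/0.16 = -4660 J.
Work done on the gas = −W_by = 4660 J.

4660 J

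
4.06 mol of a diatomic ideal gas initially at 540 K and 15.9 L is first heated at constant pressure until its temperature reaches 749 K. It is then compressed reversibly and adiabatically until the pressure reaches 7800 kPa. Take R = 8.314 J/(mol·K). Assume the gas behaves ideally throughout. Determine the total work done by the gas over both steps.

-39100 J

P₁ = nRT₁/V₁ = 4.06×8.314×540/15.9 = 1150 kPa.
Step 1 — Isobaric: P stays 1150 kPa; V/T = const ⇒ T₂ = 749 K, V₂ = 22.1 L.
W = PΔV = 1150×(22.1−15.9) kPa·L = 7050 J.
ΔU = nCvΔT = 4.06×20.8×(749−540) = 17600 J.
Q = ΔU + W = nCpΔT = 24700 J.
State after step 1: P = 1150 kPa, V = 22.1 L, T = 749 K.
Step 2 — Adiabatic: T₂/T₁ = (P₂/P₁)^((γ−1)/γ) ⇒ T₂ = 749×(6.80)^0.286 = 1300 K; V₂ = 5.61 L.
ΔU = nCvΔT = 4.06×20.8×(1300−749) = 46100 J.
Q = 0 for an adiabatic process, so W = −ΔU = -46100 J.
Net over both steps: W = -39100 J, Q = 24700 J, ΔU = 63700 J.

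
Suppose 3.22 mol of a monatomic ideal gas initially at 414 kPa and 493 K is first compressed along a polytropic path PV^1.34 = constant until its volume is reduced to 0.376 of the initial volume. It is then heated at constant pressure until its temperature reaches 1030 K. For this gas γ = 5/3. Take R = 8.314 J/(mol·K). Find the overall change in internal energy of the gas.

21600 J

V₁ = nRT₁/P₁ = 3.22×8.314×493/414 = 31.9 L.
Step 1 — Polytropic n=1.34: T₂ = T₁(V₁/V₂)^(n−1) = 493×(2.66)^0.34 = 688 K; P₂ = P₁(V₁/V₂)^n = 1540 kPa.
W = (P₁V₁−P₂V₂)/(n−1) = (414×31.9−1540×12.0)/0.34 = -15300 J.
ΔU = nCvΔT = 3.22×12.5×(688−493) = 7810 J.
Q = ΔU + W = -7500 J.
State after step 1: P = 1540 kPa, V = 12.0 L, T = 688 K.
Step 2 — Isobaric: P stays 1540 kPa; V/T = const ⇒ T₂ = 1030 K, V₂ = 18.0 L.
W = PΔV = 1540×(18.0−12.0) kPa·L = 9170 J.
ΔU = nCvΔT = 3.22×12.5×(1030−688) = 13800 J.
Q = ΔU + W = nCpΔT = 22900 J.
Net over both steps: W = -6150 J, Q = 15400 J, ΔU = 21600 J.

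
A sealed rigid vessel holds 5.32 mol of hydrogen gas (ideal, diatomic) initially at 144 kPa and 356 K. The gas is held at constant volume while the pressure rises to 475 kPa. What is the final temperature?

1170 K

V₁ = nRT₁/P₁ = 5.32×8.314×356/144 = 109 L.
Isochoric: V stays 109 L; P/T = const ⇒ T₂ = 1170 K, P₂ = 475 kPa.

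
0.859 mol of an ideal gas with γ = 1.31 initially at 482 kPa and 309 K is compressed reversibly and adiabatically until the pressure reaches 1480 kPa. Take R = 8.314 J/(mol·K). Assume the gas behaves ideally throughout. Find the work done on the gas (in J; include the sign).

2160 J

V₁ = nRT₁/P₁ = 0.859×8.314×309/482 = 4.58 L.
Adiabatic: T₂/T₁ = (P₂/P₁)^((γ−1)/γ) ⇒ T₂ = 309×(3.07)^0.237 = 403 K; V₂ = 1.94 L.
ΔU = nCvΔT = 0.859×26.8×(403−309) = 2160 J.
Q = 0 for an adiabatic process, so W = −ΔU = -2160 J.
Work done on the gas = −W_by = 2160 J.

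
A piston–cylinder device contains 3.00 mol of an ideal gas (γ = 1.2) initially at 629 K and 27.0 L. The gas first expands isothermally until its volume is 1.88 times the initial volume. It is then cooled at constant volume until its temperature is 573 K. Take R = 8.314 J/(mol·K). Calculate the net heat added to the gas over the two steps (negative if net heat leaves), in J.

2920 J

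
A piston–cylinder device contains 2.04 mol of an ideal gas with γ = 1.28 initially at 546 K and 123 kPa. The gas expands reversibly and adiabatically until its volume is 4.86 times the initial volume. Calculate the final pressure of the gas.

16.3 kPa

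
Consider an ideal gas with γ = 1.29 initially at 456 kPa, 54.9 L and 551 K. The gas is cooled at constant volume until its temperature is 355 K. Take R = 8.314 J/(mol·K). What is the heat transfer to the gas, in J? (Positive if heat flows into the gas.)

-30700 J

n = P₁V₁/(RT₁) = 456×54.9/(8.314×551) = 5.46 mol.
Isochoric: V stays 54.9 L; P/T = const ⇒ T₂ = 355 K, P₂ = 294 kPa.
W = 0 (no volume change).
ΔU = nCvΔT = 5.46×28.7×(355−551) = -30700 J.
Q = ΔU = -30700 J.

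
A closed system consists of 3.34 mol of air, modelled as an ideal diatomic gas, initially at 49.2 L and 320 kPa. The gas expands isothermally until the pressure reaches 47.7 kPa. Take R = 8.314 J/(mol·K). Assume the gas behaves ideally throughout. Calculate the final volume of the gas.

T₁ = P₁V₁/(nR) = 320×49.2/(3.34×8.314) = 567 K.
Isothermal: T stays 567 K; PV = const ⇒ V₂ = 330 L, P₂ = 47.7 kPa.

330 L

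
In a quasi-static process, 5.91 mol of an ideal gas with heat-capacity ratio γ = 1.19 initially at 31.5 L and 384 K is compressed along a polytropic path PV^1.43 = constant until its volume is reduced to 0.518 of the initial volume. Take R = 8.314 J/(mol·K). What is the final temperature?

510 K

P₁ = nRT₁/V₁ = 5.91×8.314×384/31.5 = 599 kPa.
Polytropic n=1.43: T₂ = T₁(V₁/V₂)^(n−1) = 384×(1.93)^0.43 = 510 K; P₂ = P₁(V₁/V₂)^n = 1530 kPa.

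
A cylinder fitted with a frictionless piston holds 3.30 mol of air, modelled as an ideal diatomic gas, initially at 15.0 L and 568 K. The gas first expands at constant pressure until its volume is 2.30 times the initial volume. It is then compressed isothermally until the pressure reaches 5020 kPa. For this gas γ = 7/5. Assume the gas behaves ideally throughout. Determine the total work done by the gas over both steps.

-36200 J

P₁ = nRT₁/V₁ = 3.30×8.314×568/15.0 = 1040 kPa.
Step 1 — Isobaric: P stays 1040 kPa; V/T = const ⇒ T₂ = 1310 K, V₂ = 34.5 L.
W = PΔV = 1040×(34.5−15.0) kPa·L = 20300 J.
ΔU = nCvΔT = 3.30×20.8×(1310−568) = 50600 J.
Q = ΔU + W = nCpΔT = 70900 J.
State after step 1: P = 1040 kPa, V = 34.5 L, T = 1310 K.
Step 2 — Isothermal: T stays 1310 K; PV = const ⇒ V₂ = 7.14 L, P₂ = 5020 kPa.
ΔU = 0 (ideal gas, T constant).
W = nRT ln(V₂/V₁) = 3.30×8.314×1310×ln(0.207) = -56500 J.
Q = ΔU + W = -56500 J.
Net over both steps: W = -36200 J, Q = 14400 J, ΔU = 50600 J.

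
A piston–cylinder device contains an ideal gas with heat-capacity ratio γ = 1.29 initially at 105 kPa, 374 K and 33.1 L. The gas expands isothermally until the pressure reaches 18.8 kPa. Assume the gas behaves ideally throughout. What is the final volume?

185 L

Isothermal: T stays 374 K; PV = const ⇒ V₂ = 185 L, P₂ = 18.8 kPa.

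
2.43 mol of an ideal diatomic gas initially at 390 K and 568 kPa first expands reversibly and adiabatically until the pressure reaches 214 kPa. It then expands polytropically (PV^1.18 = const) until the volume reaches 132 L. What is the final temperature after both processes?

223 K

V₁ = nRT₁/P₁ = 2.43×8.314×390/568 = 13.9 L.
Step 1 — Adiabatic: T₂/T₁ = (P₂/P₁)^((γ−1)/γ) ⇒ T₂ = 390×(0.377)^0.286 = 295 K; V₂ = 27.9 L.
ΔU = nCvΔT = 2.43×20.8×(295−390) = -4790 J.
Q = 0 for an adiabatic process, so W = −ΔU = 4790 J.
State after step 1: P = 214 kPa, V = 27.9 L, T = 295 K.
Step 2 — Polytropic n=1.18: T₂ = T₁(V₁/V₂)^(n−1) = 295×(0.211)^0.18 = 223 K; P₂ = P₁(V₁/V₂)^n = 34.1 kPa.
W = (P₁V₁−P₂V₂)/(n−1) = (214×27.9−34.1×132)/0.18 = 8090 J.
ΔU = nCvΔT = 2.43×20.8×(223−295) = -3640 J.
Q = ΔU + W = 4450 J.
Net over both steps: W = 12900 J, Q = 4450 J, ΔU = -8430 J.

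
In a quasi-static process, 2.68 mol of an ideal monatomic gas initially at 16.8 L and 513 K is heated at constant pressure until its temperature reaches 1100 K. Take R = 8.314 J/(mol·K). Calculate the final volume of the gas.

36.0 L

P₁ = nRT₁/V₁ = 2.68×8.314×513/16.8 = 680 kPa.
Isobaric: P stays 680 kPa; V/T = const ⇒ T₂ = 1100 K, V₂ = 36.0 L.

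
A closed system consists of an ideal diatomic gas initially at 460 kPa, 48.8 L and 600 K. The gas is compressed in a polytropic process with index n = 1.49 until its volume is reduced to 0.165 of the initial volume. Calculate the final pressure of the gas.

Polytropic n=1.49: T₂ = T₁(V₁/V₂)^(n−1) = 600×(6.06)^0.49 = 1450 K; P₂ = P₁(V₁/V₂)^n = 6740 kPa.

6740 kPa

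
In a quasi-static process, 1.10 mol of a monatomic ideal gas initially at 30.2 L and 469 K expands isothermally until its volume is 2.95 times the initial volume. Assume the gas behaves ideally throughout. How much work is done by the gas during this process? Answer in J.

P₁ = nRT₁/V₁ = 1.10×8.314×469/30.2 = 142 kPa.
Isothermal: T stays 469 K; PV = const ⇒ V₂ = 89.1 L, P₂ = 48.1 kPa.
W = nRT ln(V₂/V₁) = 1.10×8.314×469×ln(2.95) = 4640 J.

4640 J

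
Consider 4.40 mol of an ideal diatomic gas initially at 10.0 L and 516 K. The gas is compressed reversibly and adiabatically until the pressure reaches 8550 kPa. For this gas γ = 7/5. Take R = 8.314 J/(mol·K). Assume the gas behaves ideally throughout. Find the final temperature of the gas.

P₁ = nRT₁/V₁ = 4.40×8.314×516/10.0 = 1890 kPa.
Adiabatic: T₂/T₁ = (P₂/P₁)^((γ−1)/γ) ⇒ T₂ = 516×(4.53)^0.286 = 794 K; V₂ = 3.40 L.

794 K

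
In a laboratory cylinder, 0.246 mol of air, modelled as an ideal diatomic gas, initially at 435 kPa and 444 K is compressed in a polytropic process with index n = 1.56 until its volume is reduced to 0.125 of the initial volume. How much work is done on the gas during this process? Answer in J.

V₁ = nRT₁/P₁ = 0.246×8.314×444/435 = 2.09 L.
Polytropic n=1.56: T₂ = T₁(V₁/V₂)^(n−1) = 444×(8.00)^0.56 = 1420 K; P₂ = P₁(V₁/V₂)^n = 11200 kPa.
W = (P₁V₁−P₂V₂)/(n−1) = (435×2.09−11200×0.261)/0.56 = -3570 J.
Work done on the gas = −W_by = 3570 J.

3570 J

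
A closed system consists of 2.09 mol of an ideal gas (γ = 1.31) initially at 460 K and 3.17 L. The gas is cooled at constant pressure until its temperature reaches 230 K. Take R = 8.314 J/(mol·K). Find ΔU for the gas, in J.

P₁ = nRT₁/V₁ = 2.09×8.314×460/3.17 = 2520 kPa.
Isobaric: P stays 2520 kPa; V/T = const ⇒ T₂ = 230 K, V₂ = 1.58 L.
For an ideal gas ΔU = nCvΔT with Cv = R/(γ−1) = 26.8 J/(mol·K).
ΔU = 2.09×26.8×(230−460) = -12900 J.

-12900 J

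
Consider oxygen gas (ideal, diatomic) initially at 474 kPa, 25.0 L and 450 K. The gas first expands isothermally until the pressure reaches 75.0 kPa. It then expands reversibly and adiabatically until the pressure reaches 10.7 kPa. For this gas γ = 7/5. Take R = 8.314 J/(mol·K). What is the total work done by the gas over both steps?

n = P₁V₁/(RT₁) = 474×25.0/(8.314×450) = 3.17 mol.
Step 1 — Isothermal: T stays 450 K; PV = const ⇒ V₂ = 158 L, P₂ = 75.0 kPa.
ΔU = 0 (ideal gas, T constant).
W = nRT ln(V₂/V₁) = 3.17×8.314×450×ln(6.32) = 21800 J.
Q = ΔU + W = 21800 J.
State after step 1: P = 75.0 kPa, V = 158 L, T = 450 K.
Step 2 — Adiabatic: T₂/T₁ = (P₂/P₁)^((γ−1)/γ) ⇒ T₂ = 450×(0.143)^0.286 = 258 K; V₂ = 635 L.
ΔU = nCvΔT = 3.17×20.8×(258−450) = -12600 J.
Q = 0 for an adiabatic process, so W = −ΔU = 12600 J.
Net over both steps: W = 34500 J, Q = 21800 J, ΔU = -12600 J.

34500 J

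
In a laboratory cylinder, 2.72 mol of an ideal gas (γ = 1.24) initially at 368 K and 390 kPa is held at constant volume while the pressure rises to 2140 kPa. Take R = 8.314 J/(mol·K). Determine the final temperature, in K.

2020 K

V₁ = nRT₁/P₁ = 2.72×8.314×368/390 = 21.3 L.
Isochoric: V stays 21.3 L; P/T = const ⇒ T₂ = 2020 K, P₂ = 2140 kPa.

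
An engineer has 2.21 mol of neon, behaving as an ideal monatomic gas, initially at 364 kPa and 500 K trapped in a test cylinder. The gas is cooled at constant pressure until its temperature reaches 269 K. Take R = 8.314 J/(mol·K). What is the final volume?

13.6 L

V₁ = nRT₁/P₁ = 2.21×8.314×500/364 = 25.2 L.
Isobaric: P stays 364 kPa; V/T = const ⇒ T₂ = 269 K, V₂ = 13.6 L.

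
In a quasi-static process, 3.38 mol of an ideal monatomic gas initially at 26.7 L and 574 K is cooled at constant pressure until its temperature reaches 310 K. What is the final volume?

14.4 L

P₁ = nRT₁/V₁ = 3.38×8.314×574/26.7 = 604 kPa.
Isobaric: P stays 604 kPa; V/T = const ⇒ T₂ = 310 K, V₂ = 14.4 L.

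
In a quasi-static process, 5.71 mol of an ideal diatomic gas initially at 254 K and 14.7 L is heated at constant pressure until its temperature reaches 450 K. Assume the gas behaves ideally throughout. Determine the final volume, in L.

P₁ = nRT₁/V₁ = 5.71×8.314×254/14.7 = 820 kPa.
Isobaric: P stays 820 kPa; V/T = const ⇒ T₂ = 450 K, V₂ = 26.0 L.

26.0 L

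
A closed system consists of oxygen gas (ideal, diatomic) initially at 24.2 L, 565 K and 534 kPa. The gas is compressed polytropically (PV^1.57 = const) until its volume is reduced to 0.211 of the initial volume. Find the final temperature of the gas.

Polytropic n=1.57: T₂ = T₁(V₁/V₂)^(n−1) = 565×(4.74)^0.57 = 1370 K; P₂ = P₁(V₁/V₂)^n = 6140 kPa.

1370 K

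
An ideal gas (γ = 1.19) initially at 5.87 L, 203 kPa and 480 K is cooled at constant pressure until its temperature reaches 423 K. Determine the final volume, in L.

5.17 L

Isobaric: P stays 203 kPa; V/T = const ⇒ T₂ = 423 K, V₂ = 5.17 L.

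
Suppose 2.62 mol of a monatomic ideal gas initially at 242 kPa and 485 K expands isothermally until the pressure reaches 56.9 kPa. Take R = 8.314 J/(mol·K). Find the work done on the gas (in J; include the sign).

V₁ = nRT₁/P₁ = 2.62×8.314×485/242 = 43.7 L.
Isothermal: T stays 485 K; PV = const ⇒ V₂ = 186 L, P₂ = 56.9 kPa.
W = nRT ln(V₂/V₁) = 2.62×8.314×485×ln(4.25) = 15300 J.
Work done on the gas = −W_by = -15300 J.

-15300 J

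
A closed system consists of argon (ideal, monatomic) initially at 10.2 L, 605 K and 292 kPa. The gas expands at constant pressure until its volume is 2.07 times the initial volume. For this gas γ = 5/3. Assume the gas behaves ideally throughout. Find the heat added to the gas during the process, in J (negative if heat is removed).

n = P₁V₁/(RT₁) = 292×10.2/(8.314×605) = 0.592 mol.
Isobaric: P stays 292 kPa; V/T = const ⇒ T₂ = 1250 K, V₂ = 21.1 L.
W = PΔV = 292×(21.1−10.2) kPa·L = 3190 J.
ΔU = nCvΔT = 0.592×12.5×(1250−605) = 4780 J.
Q = ΔU + W = nCpΔT = 7970 J.

7970 J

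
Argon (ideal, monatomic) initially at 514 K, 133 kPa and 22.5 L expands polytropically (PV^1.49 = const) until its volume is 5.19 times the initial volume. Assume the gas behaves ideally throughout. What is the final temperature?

229 K

Polytropic n=1.49: T₂ = T₁(V₁/V₂)^(n−1) = 514×(0.193)^0.49 = 229 K; P₂ = P₁(V₁/V₂)^n = 11.4 kPa.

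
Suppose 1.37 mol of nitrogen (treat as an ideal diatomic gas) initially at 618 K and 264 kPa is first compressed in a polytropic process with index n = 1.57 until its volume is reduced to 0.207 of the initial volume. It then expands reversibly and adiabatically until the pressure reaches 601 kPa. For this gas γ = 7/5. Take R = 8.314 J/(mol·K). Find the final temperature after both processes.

947 K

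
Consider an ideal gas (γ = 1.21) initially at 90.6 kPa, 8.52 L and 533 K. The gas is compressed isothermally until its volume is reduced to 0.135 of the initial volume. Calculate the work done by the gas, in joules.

-1550 J

n = P₁V₁/(RT₁) = 90.6×8.52/(8.314×533) = 0.174 mol.
Isothermal: T stays 533 K; PV = const ⇒ V₂ = 1.15 L, P₂ = 671 kPa.
W = nRT ln(V₂/V₁) = 0.174×8.314×533×ln(0.135) = -1550 J.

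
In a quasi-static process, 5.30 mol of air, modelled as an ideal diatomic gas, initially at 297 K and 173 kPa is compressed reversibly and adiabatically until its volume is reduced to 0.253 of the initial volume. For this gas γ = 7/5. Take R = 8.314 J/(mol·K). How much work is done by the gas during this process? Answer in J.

V₁ = nRT₁/P₁ = 5.30×8.314×297/173 = 75.6 L.
Adiabatic: TV^(γ−1) = const ⇒ T₂ = 297×(3.95)^0.400 = 515 K; PV^γ = const ⇒ P₂ = 1180 kPa.
ΔU = nCvΔT = 5.30×20.8×(515−297) = 24000 J.
Q = 0 for an adiabatic process, so W = −ΔU = -24000 J.

-24000 J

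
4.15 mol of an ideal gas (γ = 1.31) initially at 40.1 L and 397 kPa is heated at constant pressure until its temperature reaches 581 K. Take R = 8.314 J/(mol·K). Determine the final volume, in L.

T₁ = P₁V₁/(nR) = 397×40.1/(4.15×8.314) = 461 K.
Isobaric: P stays 397 kPa; V/T = const ⇒ T₂ = 581 K, V₂ = 50.5 L.

50.5 L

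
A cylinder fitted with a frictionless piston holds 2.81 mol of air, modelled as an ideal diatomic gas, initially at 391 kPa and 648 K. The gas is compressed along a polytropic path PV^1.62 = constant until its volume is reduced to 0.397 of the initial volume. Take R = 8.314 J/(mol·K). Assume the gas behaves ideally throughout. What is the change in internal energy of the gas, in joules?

V₁ = nRT₁/P₁ = 2.81×8.314×648/391 = 38.7 L.
Polytropic n=1.62: T₂ = T₁(V₁/V₂)^(n−1) = 648×(2.52)^0.62 = 1150 K; P₂ = P₁(V₁/V₂)^n = 1750 kPa.
For an ideal gas ΔU = nCvΔT with Cv = (5/2)R = 20.8 J/(mol·K).
ΔU = 2.81×20.8×(1150−648) = 29300 J.

29300 J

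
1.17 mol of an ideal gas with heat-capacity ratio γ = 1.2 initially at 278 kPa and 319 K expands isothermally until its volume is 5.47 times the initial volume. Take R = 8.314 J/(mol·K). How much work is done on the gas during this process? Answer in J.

-5270 J

V₁ = nRT₁/P₁ = 1.17×8.314×319/278 = 11.2 L.
Isothermal: T stays 319 K; PV = const ⇒ V₂ = 61.1 L, P₂ = 50.8 kPa.
W = nRT ln(V₂/V₁) = 1.17×8.314×319×ln(5.47) = 5270 J.
Work done on the gas = −W_by = -5270 J.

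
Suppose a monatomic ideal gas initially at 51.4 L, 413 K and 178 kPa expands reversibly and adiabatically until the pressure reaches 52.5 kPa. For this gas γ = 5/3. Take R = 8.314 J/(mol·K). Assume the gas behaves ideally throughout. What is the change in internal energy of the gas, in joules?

n = P₁V₁/(RT₁) = 178×51.4/(8.314×413) = 2.66 mol.
Adiabatic: T₂/T₁ = (P₂/P₁)^((γ−1)/γ) ⇒ T₂ = 413×(0.295)^0.400 = 253 K; V₂ = 107 L.
For an ideal gas ΔU = nCvΔT with Cv = (3/2)R = 12.5 J/(mol·K).
ΔU = 2.66×12.5×(253−413) = -5300 J.

-5300 J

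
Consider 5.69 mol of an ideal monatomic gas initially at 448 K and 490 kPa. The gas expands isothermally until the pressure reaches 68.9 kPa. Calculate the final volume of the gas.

308 L

V₁ = nRT₁/P₁ = 5.69×8.314×448/490 = 43.3 L.
Isothermal: T stays 448 K; PV = const ⇒ V₂ = 308 L, P₂ = 68.9 kPa.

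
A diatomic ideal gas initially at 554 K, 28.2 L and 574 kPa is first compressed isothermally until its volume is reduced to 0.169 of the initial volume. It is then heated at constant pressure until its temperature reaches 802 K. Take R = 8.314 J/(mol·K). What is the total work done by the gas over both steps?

n = P₁V₁/(RT₁) = 574×28.2/(8.314×554) = 3.51 mol.
Step 1 — Isothermal: T stays 554 K; PV = const ⇒ V₂ = 4.77 L, P₂ = 3400 kPa.
ΔU = 0 (ideal gas, T constant).
W = nRT ln(V₂/V₁) = 3.51×8.314×554×ln(0.169) = -28800 J.
Q = ΔU + W = -28800 J.
State after step 1: P = 3400 kPa, V = 4.77 L, T = 554 K.
Step 2 — Isobaric: P stays 3400 kPa; V/T = const ⇒ T₂ = 802 K, V₂ = 6.90 L.
W = PΔV = 3400×(6.90−4.77) kPa·L = 7250 J.
ΔU = nCvΔT = 3.51×20.8×(802−554) = 18100 J.
Q = ΔU + W = nCpΔT = 25400 J.
Net over both steps: W = -21500 J, Q = -3420 J, ΔU = 18100 J.

-21500 J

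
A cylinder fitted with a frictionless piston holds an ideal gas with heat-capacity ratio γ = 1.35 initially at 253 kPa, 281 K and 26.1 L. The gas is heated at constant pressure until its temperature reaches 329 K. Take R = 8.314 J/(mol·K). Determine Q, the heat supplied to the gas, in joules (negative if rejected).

n = P₁V₁/(RT₁) = 253×26.1/(8.314×281) = 2.83 mol.
Isobaric: P stays 253 kPa; V/T = const ⇒ T₂ = 329 K, V₂ = 30.6 L.
W = PΔV = 253×(30.6−26.1) kPa·L = 1130 J.
ΔU = nCvΔT = 2.83×23.8×(329−281) = 3220 J.
Q = ΔU + W = nCpΔT = 4350 J.

4350 J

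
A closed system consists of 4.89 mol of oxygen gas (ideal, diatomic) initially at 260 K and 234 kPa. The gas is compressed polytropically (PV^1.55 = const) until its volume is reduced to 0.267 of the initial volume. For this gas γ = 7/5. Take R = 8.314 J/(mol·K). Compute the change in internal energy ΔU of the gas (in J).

28200 J

V₁ = nRT₁/P₁ = 4.89×8.314×260/234 = 45.2 L.
Polytropic n=1.55: T₂ = T₁(V₁/V₂)^(n−1) = 260×(3.75)^0.55 = 538 K; P₂ = P₁(V₁/V₂)^n = 1810 kPa.
For an ideal gas ΔU = nCvΔT with Cv = (5/2)R = 20.8 J/(mol·K).
ΔU = 4.89×20.8×(538−260) = 28200 J.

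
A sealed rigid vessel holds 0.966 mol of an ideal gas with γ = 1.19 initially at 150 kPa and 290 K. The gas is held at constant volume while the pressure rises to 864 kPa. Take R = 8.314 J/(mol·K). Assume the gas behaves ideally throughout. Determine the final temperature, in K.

V₁ = nRT₁/P₁ = 0.966×8.314×290/150 = 15.5 L.
Isochoric: V stays 15.5 L; P/T = const ⇒ T₂ = 1670 K, P₂ = 864 kPa.

1670 K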